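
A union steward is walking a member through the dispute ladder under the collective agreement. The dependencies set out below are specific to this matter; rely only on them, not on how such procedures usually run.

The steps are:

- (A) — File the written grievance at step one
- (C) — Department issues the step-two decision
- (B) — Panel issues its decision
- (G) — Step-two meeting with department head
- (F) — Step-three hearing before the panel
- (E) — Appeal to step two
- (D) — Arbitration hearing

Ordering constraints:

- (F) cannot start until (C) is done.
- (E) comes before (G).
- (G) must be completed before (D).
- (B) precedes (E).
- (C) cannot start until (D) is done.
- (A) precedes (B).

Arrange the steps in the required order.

(A), (B), (E), (G), (D), (C), (F)

(A) has no prerequisites → (A) first.
Next only (B) has its prerequisites met → (B).
(E) needed (B), now all done → (E).
That leaves (G) as the only ready step → (G).
(D) needed (G), now all done → (D).
That leaves (C) as the only ready step → (C).
Next only (F) has its prerequisites met → (F).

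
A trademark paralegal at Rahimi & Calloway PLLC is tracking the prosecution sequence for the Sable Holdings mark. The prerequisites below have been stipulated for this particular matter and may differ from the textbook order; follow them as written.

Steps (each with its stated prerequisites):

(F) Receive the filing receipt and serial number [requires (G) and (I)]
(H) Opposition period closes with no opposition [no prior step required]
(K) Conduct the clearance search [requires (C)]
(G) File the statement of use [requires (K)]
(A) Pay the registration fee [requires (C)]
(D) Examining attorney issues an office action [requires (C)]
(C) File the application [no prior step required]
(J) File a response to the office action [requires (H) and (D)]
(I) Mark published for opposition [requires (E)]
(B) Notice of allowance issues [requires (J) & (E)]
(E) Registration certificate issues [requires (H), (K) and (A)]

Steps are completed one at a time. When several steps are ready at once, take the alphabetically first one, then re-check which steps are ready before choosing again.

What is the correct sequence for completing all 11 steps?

(C) → (A) → (D) → (H) → (J) → (K) → (E) → (B) → (G) → (I) → (F)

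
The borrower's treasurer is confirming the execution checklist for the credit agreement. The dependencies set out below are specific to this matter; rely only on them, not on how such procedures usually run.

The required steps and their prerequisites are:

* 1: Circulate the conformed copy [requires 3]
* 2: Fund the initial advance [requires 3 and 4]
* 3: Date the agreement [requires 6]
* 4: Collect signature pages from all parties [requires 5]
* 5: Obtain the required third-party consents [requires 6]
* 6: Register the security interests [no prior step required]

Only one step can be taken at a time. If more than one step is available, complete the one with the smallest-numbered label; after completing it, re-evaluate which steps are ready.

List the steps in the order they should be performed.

6, 3, 1, 5, 4, 2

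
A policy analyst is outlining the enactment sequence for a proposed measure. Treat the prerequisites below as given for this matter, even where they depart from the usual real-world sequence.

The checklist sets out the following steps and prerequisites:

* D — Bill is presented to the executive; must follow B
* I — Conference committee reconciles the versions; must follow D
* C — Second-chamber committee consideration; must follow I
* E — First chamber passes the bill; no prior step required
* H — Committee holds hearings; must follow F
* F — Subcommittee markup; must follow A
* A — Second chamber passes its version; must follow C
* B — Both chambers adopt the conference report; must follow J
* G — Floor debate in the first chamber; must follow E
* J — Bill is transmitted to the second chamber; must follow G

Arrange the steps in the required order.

Only E has no prerequisites, so it is first.
That leaves G as the only ready step → G.
J is the only step now ready → J.
That leaves B as the only ready step → B.
D is the only step now ready → D.
I is the only step now ready → I.
C is the only step now ready → C.
That leaves A as the only ready step → A.
Next only F has its prerequisites met → F.
H needed F, now all done → H.

E G J B D I C A F H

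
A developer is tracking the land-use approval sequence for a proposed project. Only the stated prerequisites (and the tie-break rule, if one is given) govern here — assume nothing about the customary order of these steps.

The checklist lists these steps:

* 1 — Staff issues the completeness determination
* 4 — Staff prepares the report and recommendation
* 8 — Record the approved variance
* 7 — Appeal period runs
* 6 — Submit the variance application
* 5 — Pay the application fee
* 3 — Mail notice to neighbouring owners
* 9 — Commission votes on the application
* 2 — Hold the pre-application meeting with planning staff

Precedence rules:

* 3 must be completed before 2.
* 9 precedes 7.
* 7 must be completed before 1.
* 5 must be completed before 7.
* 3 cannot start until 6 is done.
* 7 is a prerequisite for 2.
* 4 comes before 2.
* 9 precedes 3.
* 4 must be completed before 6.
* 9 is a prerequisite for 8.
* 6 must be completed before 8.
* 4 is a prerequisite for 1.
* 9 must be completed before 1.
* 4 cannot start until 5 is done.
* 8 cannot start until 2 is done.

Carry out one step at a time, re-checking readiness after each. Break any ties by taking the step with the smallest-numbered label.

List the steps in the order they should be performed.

5 4 6 9 3 7 1 2 8

Nothing is required for 5 and 9. 5 has the earlier label → 5 first.
Now 4 and 9 have their prerequisites met. 4 has the earlier label, so 4 next.
6 and 9 are both available; 6 has the earlier label → 6.
Next only 9 has its prerequisites met → 9.
3 and 7 are both available; 3 has the earlier label → 3.
7 needed 5 and 9, now all done → 7.
Ready: 1 and 2. 1 has the earlier label → 1.
2 is the only step now ready → 2.
That leaves 8 as the only ready step → 8.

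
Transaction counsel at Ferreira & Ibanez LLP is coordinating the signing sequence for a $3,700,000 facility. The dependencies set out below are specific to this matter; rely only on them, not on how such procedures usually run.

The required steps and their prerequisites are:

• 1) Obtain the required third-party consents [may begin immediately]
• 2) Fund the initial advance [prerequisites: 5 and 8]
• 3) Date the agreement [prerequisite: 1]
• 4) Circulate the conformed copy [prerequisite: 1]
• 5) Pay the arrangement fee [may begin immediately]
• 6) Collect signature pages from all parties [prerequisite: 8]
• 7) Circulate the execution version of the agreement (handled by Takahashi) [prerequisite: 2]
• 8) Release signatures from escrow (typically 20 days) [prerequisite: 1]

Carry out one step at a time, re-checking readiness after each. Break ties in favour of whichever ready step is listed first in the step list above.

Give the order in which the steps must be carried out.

Nothing is required for 1 and 5. 1 is listed earlier → 1 first.
Now 3, 4, 5 and 8 have their prerequisites met. 3 is listed earlier, so 3 next.
4, 5 and 8 are all available; 4 is listed earlier → 4.
Ready: 5 and 8. 5 is listed earlier → 5.
8 needed 1, now all done → 8.
Now 2 and 6 have their prerequisites met. 2 is listed earlier, so 2 next.
7 now also ready, so the ready set is {6, 7}; 6 is listed earlier → 6.
That leaves 7 as the only ready step → 7.

1 3 4 5 8 2 6 7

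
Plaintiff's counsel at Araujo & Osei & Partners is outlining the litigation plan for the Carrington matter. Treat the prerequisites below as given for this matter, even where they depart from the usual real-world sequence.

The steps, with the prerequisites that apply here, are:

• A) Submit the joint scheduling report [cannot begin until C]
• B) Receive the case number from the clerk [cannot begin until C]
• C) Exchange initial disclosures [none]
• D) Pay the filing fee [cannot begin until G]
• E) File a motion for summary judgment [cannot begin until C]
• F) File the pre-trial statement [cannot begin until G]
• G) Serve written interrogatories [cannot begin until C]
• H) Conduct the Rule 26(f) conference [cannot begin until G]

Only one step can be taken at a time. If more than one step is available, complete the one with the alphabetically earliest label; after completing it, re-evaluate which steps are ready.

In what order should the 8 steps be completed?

C has no prerequisites → C first.
A, B, E and G are all available; A has the earlier label → A.
B, E and G are all available; B has the earlier label → B.
E and G are both available; E has the earlier label → E.
G is the only step now ready → G.
Now D, F and H have their prerequisites met. D has the earlier label, so D next.
Ready: F and H. F has the earlier label → F.
H needed G, now all done → H.

C, A, B, E, G, D, F, H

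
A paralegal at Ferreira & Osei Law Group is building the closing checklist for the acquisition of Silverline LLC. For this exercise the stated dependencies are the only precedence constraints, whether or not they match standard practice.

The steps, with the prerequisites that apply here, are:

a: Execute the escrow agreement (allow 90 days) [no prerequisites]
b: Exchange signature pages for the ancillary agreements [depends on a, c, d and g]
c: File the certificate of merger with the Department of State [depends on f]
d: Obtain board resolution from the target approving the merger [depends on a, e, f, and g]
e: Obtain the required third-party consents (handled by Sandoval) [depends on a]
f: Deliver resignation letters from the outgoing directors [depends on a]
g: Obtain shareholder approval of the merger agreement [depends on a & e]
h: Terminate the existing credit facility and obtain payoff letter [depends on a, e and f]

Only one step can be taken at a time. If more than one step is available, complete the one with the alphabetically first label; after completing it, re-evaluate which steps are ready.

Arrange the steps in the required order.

a is the only step with nothing outstanding, so it goes first.
e and f are both available; e has the earlier label → e.
Now f and g have their prerequisites met. f has the earlier label, so f next.
Now c, g and h have their prerequisites met. c has the earlier label, so c next.
Ready: g and h. g has the earlier label → g.
d now also ready, so the ready set is {d, h}; d has the earlier label → d.
b now also ready, so the ready set is {b, h}; b has the earlier label → b.
h needed a, e and f, now all done → h.

a e f c g d b h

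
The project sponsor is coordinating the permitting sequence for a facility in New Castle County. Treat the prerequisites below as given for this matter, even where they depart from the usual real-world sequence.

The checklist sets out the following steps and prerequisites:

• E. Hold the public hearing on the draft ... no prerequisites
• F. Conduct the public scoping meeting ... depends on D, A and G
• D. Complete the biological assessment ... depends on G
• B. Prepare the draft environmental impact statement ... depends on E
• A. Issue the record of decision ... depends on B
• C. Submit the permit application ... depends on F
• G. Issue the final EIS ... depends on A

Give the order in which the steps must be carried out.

E is the only step with nothing outstanding, so it goes first.
B is the only step now ready → B.
A needed B, now all done → A.
G needed A, now all done → G.
D needed G, now all done → D.
F needed D, A and G, now all done → F.
C needed F, now all done → C.

E, B, A, G, D, F, C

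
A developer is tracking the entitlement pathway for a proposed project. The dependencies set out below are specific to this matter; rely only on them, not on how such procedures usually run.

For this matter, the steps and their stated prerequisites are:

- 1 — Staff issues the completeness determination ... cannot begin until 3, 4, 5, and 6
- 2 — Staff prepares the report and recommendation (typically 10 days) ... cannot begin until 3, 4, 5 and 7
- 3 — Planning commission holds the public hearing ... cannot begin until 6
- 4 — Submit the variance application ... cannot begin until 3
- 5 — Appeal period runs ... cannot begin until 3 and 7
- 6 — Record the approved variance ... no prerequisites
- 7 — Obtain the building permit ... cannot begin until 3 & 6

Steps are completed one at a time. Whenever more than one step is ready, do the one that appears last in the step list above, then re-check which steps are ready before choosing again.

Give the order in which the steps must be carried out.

6 is the only step with nothing outstanding, so it goes first.
3 needed 6, now all done → 3.
Ready: 7 and 4. 7 is listed later → 7.
Ready: 5 and 4. 5 is listed later → 5.
That leaves 4 as the only ready step → 4.
Now 2 and 1 have their prerequisites met. 2 is listed later, so 2 next.
1 is the only step now ready → 1.

6, 3, 7, 5, 4, 2, 1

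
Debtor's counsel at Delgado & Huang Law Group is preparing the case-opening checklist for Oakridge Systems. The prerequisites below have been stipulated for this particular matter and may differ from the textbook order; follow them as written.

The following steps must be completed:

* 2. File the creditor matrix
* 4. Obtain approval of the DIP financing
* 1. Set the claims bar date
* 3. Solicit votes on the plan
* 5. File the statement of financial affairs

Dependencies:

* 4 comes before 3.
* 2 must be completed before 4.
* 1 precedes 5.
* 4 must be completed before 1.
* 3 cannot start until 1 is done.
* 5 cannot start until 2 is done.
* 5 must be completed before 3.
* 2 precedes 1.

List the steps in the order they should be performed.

2, 4, 1, 5, 3

Only 2 has no prerequisites, so it is first.
Next only 4 has its prerequisites met → 4.
That leaves 1 as the only ready step → 1.
That leaves 5 as the only ready step → 5.
3 needed 4, 1 and 5, now all done → 3.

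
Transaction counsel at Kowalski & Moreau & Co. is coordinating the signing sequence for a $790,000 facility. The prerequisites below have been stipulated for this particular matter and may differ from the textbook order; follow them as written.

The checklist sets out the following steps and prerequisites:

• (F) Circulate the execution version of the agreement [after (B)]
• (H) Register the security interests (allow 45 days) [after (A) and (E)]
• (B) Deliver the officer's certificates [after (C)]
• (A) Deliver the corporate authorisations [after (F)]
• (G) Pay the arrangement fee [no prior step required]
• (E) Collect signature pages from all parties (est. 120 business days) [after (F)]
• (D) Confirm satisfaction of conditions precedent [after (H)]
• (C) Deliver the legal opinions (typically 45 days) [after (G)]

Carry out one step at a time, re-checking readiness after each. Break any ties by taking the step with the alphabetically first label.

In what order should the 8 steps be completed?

(G), (C), (B), (F), (A), (E), (H), (D)

(G) has no prerequisites → (G) first.
Next only (C) has its prerequisites met → (C).
(B) needed (C), now all done → (B).
(F) needed (B), now all done → (F).
Now (A) and (E) have their prerequisites met. (A) has the earlier label, so (A) next.
(E) needed (F), now all done → (E).
(H) needed (A) and (E), now all done → (H).
(D) needed (H), now all done → (D).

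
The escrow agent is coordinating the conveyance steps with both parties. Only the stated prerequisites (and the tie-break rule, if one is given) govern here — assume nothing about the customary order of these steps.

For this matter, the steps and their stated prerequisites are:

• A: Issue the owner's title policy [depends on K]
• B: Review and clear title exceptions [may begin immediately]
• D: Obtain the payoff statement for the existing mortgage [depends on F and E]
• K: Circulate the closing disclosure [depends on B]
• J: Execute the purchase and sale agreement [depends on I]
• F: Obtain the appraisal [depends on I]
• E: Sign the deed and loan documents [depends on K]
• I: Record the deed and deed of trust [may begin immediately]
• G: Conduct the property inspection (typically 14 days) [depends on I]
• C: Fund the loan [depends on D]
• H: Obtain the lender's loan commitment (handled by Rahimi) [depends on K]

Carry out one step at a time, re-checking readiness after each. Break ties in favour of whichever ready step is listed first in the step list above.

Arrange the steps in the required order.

B, K, A, E, I, J, F, D, G, C, H

Nothing is required for B and I. B is listed earlier → B first.
K and I are both available; K is listed earlier → K.
A, E, I and H are all available; A is listed earlier → A.
Now E, I and H have their prerequisites met. E is listed earlier, so E next.
Ready: I and H. I is listed earlier → I.
J, F and G now also ready, so the ready set is {J, F, G, H}; J is listed earlier → J.
Ready: F, G and H. F is listed earlier → F.
Ready: D, G and H. D is listed earlier → D.
Ready: G, C and H. G is listed earlier → G.
C and H are both available; C is listed earlier → C.
H needed K, now all done → H.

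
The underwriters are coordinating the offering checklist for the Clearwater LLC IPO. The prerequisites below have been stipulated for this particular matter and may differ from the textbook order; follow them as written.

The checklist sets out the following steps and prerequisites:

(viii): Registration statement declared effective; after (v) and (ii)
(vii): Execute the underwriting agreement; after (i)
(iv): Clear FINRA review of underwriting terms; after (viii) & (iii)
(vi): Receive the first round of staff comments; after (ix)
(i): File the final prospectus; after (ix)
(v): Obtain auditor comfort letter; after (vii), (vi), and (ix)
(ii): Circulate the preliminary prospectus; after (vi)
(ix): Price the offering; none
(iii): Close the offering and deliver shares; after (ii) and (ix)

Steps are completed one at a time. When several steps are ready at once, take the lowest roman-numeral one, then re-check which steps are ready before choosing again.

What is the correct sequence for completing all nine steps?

(ix) is the only step with nothing outstanding, so it goes first.
(i) and (vi) are both available; (i) has the earlier label → (i).
Now (vi) and (vii) have their prerequisites met. (vi) has the earlier label, so (vi) next.
(ii) now also ready, so the ready set is {(ii), (vii)}; (ii) has the earlier label → (ii).
(iii) now also ready, so the ready set is {(iii), (vii)}; (iii) has the earlier label → (iii).
(vii) needed (i), now all done → (vii).
That leaves (v) as the only ready step → (v).
Next only (viii) has its prerequisites met → (viii).
That leaves (iv) as the only ready step → (iv).

(ix) (i) (vi) (ii) (iii) (vii) (v) (viii) (iv)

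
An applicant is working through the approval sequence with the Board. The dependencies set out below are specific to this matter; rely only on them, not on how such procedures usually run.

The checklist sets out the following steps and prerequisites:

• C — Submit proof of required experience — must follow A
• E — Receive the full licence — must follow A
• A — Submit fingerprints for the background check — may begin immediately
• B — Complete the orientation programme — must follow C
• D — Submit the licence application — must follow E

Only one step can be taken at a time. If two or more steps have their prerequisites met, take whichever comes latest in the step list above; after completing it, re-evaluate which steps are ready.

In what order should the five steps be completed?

A is the only step with nothing outstanding, so it goes first.
E and C are both available; E is listed later → E.
Ready: D and C. D is listed later → D.
That leaves C as the only ready step → C.
Next only B has its prerequisites met → B.

A, E, D, C, B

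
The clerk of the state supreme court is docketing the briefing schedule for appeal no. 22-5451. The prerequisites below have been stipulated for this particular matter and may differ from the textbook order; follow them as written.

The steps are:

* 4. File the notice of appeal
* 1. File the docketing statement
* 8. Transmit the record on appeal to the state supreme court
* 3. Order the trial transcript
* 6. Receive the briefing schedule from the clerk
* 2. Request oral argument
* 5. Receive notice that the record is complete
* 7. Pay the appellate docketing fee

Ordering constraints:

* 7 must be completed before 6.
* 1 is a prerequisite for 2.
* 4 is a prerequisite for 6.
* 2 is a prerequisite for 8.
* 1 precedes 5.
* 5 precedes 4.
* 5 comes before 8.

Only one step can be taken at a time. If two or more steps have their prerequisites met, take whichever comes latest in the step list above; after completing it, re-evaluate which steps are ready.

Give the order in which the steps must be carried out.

7 3 1 5 2 8 4 6

7, 3 and 1 have no prerequisites; 7 is listed later, so 7 is first.
Ready: 3 and 1. 3 is listed later → 3.
1 is the only step now ready → 1.
5 and 2 are both available; 5 is listed later → 5.
Ready: 2 and 4. 2 is listed later → 2.
Now 8 and 4 have their prerequisites met. 8 is listed later, so 8 next.
4 needed 5, now all done → 4.
That leaves 6 as the only ready step → 6.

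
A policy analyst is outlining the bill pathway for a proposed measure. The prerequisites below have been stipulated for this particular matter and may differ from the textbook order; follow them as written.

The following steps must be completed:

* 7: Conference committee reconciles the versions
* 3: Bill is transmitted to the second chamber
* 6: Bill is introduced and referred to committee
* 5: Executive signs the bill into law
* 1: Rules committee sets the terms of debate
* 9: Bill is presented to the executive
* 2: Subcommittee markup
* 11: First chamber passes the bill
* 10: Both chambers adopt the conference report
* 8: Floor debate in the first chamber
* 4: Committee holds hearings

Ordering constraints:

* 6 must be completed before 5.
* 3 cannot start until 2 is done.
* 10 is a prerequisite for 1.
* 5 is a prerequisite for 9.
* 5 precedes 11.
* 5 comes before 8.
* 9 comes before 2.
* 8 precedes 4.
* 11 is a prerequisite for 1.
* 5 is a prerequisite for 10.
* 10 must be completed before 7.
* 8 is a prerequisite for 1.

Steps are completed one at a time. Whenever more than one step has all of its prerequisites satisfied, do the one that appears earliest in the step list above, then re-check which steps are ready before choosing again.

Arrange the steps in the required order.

6, 5, 9, 2, 3, 11, 10, 7, 8, 1, 4

Only 6 has no prerequisites, so it is first.
5 needed 6, now all done → 5.
Now 9, 11, 10 and 8 have their prerequisites met. 9 is listed earlier, so 9 next.
2 now also ready, so the ready set is {2, 11, 10, 8}; 2 is listed earlier → 2.
3, 11, 10 and 8 are all available; 3 is listed earlier → 3.
Now 11, 10 and 8 have their prerequisites met. 11 is listed earlier, so 11 next.
10 and 8 are both available; 10 is listed earlier → 10.
7 now also ready, so the ready set is {7, 8}; 7 is listed earlier → 7.
Next only 8 has its prerequisites met → 8.
1 and 4 are both available; 1 is listed earlier → 1.
4 is the only step now ready → 4.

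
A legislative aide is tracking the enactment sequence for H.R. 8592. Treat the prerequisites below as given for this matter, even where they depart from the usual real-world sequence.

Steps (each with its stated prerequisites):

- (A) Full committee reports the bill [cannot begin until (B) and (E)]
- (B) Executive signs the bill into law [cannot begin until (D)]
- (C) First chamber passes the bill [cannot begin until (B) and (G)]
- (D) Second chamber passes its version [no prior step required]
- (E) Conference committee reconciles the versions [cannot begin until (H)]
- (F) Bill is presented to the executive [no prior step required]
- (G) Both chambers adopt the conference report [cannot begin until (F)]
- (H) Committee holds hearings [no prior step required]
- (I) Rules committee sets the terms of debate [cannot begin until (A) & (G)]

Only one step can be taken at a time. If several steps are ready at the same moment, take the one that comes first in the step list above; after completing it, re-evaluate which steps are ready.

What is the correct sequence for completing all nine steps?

(D) → (B) → (F) → (G) → (C) → (H) → (E) → (A) → (I)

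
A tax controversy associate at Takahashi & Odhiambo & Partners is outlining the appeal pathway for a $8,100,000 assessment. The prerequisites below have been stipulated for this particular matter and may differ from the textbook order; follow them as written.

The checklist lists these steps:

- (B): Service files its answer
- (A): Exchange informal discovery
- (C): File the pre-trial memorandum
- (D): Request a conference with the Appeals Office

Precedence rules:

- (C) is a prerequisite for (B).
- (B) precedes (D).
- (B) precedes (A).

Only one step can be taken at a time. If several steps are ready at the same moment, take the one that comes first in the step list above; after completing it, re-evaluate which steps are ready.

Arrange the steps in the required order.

(C) has no prerequisites → (C) first.
(B) needed (C), now all done → (B).
Ready: (A) and (D). (A) is listed earlier → (A).
Next only (D) has its prerequisites met → (D).

(C) (B) (A) (D)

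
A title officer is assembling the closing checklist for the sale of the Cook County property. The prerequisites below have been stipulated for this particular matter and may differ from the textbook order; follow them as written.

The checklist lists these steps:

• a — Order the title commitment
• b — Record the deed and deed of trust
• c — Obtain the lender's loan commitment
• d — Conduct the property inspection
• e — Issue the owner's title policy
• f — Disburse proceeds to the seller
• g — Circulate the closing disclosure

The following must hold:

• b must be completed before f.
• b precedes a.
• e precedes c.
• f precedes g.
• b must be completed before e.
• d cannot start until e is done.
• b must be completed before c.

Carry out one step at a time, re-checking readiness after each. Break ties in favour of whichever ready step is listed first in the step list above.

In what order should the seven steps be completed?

b, a, e, c, d, f, g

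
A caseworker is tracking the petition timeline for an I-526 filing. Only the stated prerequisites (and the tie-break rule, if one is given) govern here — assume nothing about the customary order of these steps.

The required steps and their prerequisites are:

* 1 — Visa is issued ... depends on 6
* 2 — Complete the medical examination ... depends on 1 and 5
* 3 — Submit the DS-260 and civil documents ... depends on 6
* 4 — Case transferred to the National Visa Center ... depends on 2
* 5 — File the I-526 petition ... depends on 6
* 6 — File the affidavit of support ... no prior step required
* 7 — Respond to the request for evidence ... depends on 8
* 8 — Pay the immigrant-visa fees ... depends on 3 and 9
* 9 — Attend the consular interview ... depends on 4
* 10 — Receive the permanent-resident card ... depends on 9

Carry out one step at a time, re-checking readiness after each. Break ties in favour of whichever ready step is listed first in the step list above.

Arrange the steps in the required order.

6 is the only step with nothing outstanding, so it goes first.
Now 1, 3 and 5 have their prerequisites met. 1 is listed earlier, so 1 next.
Now 3 and 5 have their prerequisites met. 3 is listed earlier, so 3 next.
That leaves 5 as the only ready step → 5.
2 needed 1 and 5, now all done → 2.
4 needed 2, now all done → 4.
9 needed 4, now all done → 9.
Ready: 8 and 10. 8 is listed earlier → 8.
7 now also ready, so the ready set is {7, 10}; 7 is listed earlier → 7.
10 is the only step now ready → 10.

6 1 3 5 2 4 9 8 7 10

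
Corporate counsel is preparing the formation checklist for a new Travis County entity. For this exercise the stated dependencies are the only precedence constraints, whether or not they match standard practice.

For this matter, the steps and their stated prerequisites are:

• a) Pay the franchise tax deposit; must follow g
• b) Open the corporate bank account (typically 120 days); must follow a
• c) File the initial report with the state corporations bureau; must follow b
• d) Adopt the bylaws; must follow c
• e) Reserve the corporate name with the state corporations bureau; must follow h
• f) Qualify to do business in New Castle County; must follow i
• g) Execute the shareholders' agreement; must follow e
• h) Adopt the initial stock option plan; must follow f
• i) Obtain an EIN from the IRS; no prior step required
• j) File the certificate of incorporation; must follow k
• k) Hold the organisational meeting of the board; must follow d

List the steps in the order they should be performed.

i → f → h → e → g → a → b → c → d → k → j

i has no prerequisites → i first.
f needed i, now all done → f.
h needed f, now all done → h.
e is the only step now ready → e.
g is the only step now ready → g.
a needed g, now all done → a.
b needed a, now all done → b.
c is the only step now ready → c.
d needed c, now all done → d.
k is the only step now ready → k.
Next only j has its prerequisites met → j.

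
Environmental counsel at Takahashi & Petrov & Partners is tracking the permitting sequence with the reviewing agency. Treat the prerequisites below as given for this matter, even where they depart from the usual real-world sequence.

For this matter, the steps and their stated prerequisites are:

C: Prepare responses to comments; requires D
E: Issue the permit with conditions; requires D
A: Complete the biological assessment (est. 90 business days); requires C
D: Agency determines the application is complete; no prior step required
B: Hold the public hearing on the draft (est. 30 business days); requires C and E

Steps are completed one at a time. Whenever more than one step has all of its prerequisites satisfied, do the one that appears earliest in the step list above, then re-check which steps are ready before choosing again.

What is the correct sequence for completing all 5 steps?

Only D has no prerequisites, so it is first.
C and E are both available; C is listed earlier → C.
A now also ready, so the ready set is {E, A}; E is listed earlier → E.
B now also ready, so the ready set is {A, B}; A is listed earlier → A.
That leaves B as the only ready step → B.

D, C, E, A, B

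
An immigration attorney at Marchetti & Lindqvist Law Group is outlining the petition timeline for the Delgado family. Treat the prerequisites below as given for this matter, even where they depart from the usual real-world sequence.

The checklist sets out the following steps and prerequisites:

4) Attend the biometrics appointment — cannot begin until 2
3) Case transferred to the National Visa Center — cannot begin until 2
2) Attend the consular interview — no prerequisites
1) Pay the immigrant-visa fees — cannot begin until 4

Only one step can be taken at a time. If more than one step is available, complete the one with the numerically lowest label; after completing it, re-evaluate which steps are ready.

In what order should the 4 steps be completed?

2 3 4 1

2 is the only step with nothing outstanding, so it goes first.
Ready: 3 and 4. 3 has the earlier label → 3.
4 needed 2, now all done → 4.
1 needed 4, now all done → 1.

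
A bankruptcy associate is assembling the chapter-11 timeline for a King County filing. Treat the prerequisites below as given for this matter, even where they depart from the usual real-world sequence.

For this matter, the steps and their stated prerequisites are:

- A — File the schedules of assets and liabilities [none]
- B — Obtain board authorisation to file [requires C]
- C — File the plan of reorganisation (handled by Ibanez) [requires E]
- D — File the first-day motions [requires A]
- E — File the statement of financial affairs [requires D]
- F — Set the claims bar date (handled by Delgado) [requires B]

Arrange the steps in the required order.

Only A has no prerequisites, so it is first.
Next only D has its prerequisites met → D.
E is the only step now ready → E.
Next only C has its prerequisites met → C.
B needed C, now all done → B.
F is the only step now ready → F.

A D E C B F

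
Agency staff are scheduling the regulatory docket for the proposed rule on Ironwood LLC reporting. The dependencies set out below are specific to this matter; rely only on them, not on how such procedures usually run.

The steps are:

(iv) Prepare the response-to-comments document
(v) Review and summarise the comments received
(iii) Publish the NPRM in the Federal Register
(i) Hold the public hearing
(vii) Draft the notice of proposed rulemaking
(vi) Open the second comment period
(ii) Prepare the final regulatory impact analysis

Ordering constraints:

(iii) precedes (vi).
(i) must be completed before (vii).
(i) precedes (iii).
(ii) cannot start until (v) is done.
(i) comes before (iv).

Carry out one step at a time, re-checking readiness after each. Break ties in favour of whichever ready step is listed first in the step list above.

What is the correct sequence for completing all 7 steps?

(v) → (i) → (iv) → (iii) → (vii) → (vi) → (ii)

(v) and (i) have no prerequisites; (v) is listed earlier, so (v) is first.
Ready: (i) and (ii). (i) is listed earlier → (i).
Now (iv), (iii), (vii) and (ii) have their prerequisites met. (iv) is listed earlier, so (iv) next.
(iii), (vii) and (ii) are all available; (iii) is listed earlier → (iii).
(vii), (vi) and (ii) are all available; (vii) is listed earlier → (vii).
(vi) and (ii) are both available; (vi) is listed earlier → (vi).
Next only (ii) has its prerequisites met → (ii).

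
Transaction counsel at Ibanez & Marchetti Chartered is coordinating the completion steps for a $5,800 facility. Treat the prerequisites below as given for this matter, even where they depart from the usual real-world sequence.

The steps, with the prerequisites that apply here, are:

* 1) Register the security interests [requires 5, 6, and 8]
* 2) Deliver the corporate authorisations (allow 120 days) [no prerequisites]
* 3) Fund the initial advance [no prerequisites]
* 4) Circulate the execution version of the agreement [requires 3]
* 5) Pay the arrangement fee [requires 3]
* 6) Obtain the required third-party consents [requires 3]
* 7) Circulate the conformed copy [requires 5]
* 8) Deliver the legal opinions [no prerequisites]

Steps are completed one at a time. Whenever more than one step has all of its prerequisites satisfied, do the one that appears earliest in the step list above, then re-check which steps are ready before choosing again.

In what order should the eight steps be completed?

Nothing is required for 2, 3 and 8. 2 is listed earlier → 2 first.
Now 3 and 8 have their prerequisites met. 3 is listed earlier, so 3 next.
4, 5, 6 and 8 are all available; 4 is listed earlier → 4.
Now 5, 6 and 8 have their prerequisites met. 5 is listed earlier, so 5 next.
Now 6, 7 and 8 have their prerequisites met. 6 is listed earlier, so 6 next.
7 and 8 are both available; 7 is listed earlier → 7.
That leaves 8 as the only ready step → 8.
1 needed 5, 6 and 8, now all done → 1.

2, 3, 4, 5, 6, 7, 8, 1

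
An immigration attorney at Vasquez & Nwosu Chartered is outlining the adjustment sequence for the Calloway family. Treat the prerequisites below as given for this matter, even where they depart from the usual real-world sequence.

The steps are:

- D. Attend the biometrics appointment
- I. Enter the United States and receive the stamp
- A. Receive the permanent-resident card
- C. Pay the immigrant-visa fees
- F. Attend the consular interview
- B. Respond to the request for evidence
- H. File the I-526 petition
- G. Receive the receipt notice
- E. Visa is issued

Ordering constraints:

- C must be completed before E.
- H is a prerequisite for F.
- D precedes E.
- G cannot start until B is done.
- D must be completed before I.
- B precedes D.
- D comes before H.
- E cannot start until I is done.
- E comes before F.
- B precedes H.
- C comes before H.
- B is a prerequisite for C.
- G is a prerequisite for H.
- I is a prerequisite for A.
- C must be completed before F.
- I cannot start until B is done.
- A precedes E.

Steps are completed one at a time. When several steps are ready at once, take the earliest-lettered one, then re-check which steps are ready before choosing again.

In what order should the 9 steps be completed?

B, C, D, G, H, I, A, E, F

B has no prerequisites → B first.
Now C, D and G have their prerequisites met. C has the earlier label, so C next.
D and G are both available; D has the earlier label → D.
I now also ready, so the ready set is {G, I}; G has the earlier label → G.
Ready: H and I. H has the earlier label → H.
Next only I has its prerequisites met → I.
That leaves A as the only ready step → A.
Next only E has its prerequisites met → E.
F needed C, E and H, now all done → F.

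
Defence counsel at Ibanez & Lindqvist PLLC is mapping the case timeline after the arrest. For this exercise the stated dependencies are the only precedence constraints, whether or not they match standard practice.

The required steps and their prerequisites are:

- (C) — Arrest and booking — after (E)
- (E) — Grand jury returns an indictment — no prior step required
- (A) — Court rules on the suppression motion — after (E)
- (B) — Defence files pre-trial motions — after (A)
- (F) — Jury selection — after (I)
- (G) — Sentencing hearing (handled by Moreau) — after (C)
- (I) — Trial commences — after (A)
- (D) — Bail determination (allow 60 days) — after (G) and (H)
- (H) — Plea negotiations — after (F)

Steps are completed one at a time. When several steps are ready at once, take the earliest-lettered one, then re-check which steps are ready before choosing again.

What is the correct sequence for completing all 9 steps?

(E), (A), (B), (C), (G), (I), (F), (H), (D)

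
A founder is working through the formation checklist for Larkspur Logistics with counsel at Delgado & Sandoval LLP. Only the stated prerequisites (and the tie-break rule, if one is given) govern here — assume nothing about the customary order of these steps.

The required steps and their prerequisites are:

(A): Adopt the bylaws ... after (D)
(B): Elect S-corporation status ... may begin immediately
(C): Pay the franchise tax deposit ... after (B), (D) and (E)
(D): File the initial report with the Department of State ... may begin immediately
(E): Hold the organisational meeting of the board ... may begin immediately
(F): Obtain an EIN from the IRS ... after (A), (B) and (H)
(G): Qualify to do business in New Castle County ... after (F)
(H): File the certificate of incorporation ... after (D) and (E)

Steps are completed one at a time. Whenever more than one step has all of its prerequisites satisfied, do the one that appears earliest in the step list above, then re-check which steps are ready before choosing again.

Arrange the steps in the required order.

Nothing is required for (B), (D) and (E). (B) is listed earlier → (B) first.
(D) and (E) are both available; (D) is listed earlier → (D).
Now (A) and (E) have their prerequisites met. (A) is listed earlier, so (A) next.
That leaves (E) as the only ready step → (E).
Now (C) and (H) have their prerequisites met. (C) is listed earlier, so (C) next.
(H) is the only step now ready → (H).
(F) needed (A), (B) and (H), now all done → (F).
(G) is the only step now ready → (G).

(B) (D) (A) (E) (C) (H) (F) (G)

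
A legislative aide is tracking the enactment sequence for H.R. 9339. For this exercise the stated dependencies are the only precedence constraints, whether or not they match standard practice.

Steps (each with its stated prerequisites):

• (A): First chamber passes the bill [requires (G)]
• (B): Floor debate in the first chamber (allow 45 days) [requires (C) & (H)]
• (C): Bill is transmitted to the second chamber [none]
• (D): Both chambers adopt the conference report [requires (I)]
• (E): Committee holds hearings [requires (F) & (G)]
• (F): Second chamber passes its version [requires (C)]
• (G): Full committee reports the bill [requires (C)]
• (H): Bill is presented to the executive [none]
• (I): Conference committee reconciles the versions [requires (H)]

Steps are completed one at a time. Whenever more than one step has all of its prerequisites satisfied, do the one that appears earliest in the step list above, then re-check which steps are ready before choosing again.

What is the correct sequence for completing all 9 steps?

(C) → (F) → (G) → (A) → (E) → (H) → (B) → (I) → (D)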